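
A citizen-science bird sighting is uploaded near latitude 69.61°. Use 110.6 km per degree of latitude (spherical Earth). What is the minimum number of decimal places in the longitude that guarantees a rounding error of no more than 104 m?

At 69.61° one degree of longitude covers 110600 × cos 69.61° ≈ 110600 × 0.3484 ≈ 38534 m.
N decimal places → at most half a unit in the last place, 0.5 × 10⁻ᴺ° = 38534/2 × 10⁻ᴺ m.
Need 0.5 × 38534 × 10⁻ᴺ ≤ 104 → 10⁻ᴺ ≤ 5.398e-03, so N ≥ 2.27.
N = 2 would give 193 m (too coarse); N = 3 gives 19.3 m ≤ 104 m.

3 decimal places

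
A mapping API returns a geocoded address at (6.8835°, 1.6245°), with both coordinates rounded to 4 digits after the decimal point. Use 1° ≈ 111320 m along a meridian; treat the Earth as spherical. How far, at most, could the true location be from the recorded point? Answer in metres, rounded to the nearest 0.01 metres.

7.84 metres

Rounding to 4 decimal places leaves each coordinate within ±5e-05° of the true value.
North–south component: 5e-05° × 111320 = 5.566 m.
Longitude error → 5e-05 × 111320 × cos 6.8835° = 5e-05 × 111320 × 0.9928 ≈ 5.52588 m.
Combining orthogonally: (5.566² + 5.52588²)^½ ≈ 7.84319 m.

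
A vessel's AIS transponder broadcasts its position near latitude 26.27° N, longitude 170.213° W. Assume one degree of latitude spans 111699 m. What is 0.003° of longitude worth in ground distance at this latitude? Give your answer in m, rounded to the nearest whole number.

300 m

0.003° of longitude at 26.27° is 0.003 × 111699 × cos 26.27° ≈ 0.003 × 100163 = 300.488 m.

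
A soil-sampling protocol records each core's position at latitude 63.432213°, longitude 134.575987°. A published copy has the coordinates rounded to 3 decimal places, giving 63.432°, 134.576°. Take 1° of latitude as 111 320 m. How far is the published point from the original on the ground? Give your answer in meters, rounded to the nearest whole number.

24 meters

Δlat = 63.432213 − 63.432 = +0.000213°; Δlon = 134.575987 − 134.576 = -0.000013°.
N–S: 0.000213° × 111320 m/° = 23.7112 m.
E–W at 63.432°: -0.000013° × 111320 × cos 63.432° = -0.000013 × 111320 × 0.4473 ≈ -0.647256 m.
Hypotenuse of the two orthogonal shifts: √(23.7112² + 0.647256²) = 23.72 m.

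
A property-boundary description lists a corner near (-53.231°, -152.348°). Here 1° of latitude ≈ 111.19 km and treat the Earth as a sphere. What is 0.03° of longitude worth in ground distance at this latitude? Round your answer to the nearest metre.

1997 metres

One degree of longitude here spans 111190 × cos 53.231° = 111190 × 0.5986 ≈ 66557.3 m; 0.03° of that is 1996.72 m.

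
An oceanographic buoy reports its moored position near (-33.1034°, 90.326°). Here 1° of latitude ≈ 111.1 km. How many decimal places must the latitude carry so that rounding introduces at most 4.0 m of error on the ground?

One degree of latitude covers 111100 m.
Rounding to N decimal places gives at most 0.5 × 10⁻ᴺ degrees of error, i.e. 0.5 × 10⁻ᴺ × 111100 m.
Setting 55550 × 10⁻ᴺ ≤ 4.0 gives 10ᴺ ≥ 1.389e+04, i.e. N ≥ 4.14.
At 4 places the error can reach 5.56 m, but 5 places keeps it to 0.555 m.

5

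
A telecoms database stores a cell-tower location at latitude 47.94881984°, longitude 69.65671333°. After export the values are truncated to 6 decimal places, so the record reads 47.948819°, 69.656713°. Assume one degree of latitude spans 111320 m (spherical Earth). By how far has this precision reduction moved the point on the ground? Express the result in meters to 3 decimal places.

0.097 meters

Δlat = 47.94881984 − 47.948819 = +0.00000084°; Δlon = 69.65671333 − 69.656713 = +0.00000033°.
North–south shift: 0.00000084 × 111320 = 0.0935088 m.
E–W at 47.9488°: 0.00000033° × 111320 × cos 47.9488° = 0.00000033 × 111320 × 0.6698 ≈ 0.0246053 m.
Combined displacement = (0.0935088² + 0.0246053²)^½ ≈ 0.0966919 m.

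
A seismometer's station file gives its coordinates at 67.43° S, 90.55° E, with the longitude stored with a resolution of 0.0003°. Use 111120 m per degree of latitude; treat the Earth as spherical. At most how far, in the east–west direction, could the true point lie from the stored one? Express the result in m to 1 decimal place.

6.4 m

With a 0.0003° grid the true value lies within half a step, ±0.0003°/2 = ±0.00015°, of the stored one.
Parallels shrink by cos φ, so at 67.43° a degree of longitude is 111120 × 0.3838 ≈ 42649.2 m.
East–west error: 0.00015° × 42649.2 m/° ≈ 6.39738 m.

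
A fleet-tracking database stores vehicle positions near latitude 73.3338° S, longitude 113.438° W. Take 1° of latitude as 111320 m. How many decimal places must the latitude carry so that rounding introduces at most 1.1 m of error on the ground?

One degree of latitude covers 111320 m.
Rounding to N decimal places gives at most 0.5 × 10⁻ᴺ degrees of error, i.e. 0.5 × 10⁻ᴺ × 111320 m.
Setting 55660 × 10⁻ᴺ ≤ 1.1 gives 10ᴺ ≥ 5.06e+04, i.e. N ≥ 4.70.
So 5 decimal places suffice (0.557 m); 4 would allow up to 5.57 m.

5 decimal places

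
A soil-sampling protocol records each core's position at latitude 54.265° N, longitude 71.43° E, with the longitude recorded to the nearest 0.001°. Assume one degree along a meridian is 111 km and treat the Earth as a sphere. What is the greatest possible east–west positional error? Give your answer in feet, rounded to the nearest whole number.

Rounding to 3 decimal places leaves the longitude within ±0.0005° of the true value.
At latitude 54.265° a degree of longitude spans 111000 m × cos 54.265° = 111000 × 0.5840 ≈ 64828.1 m.
East–west error: 0.0005° × 64828.1 m/° ≈ 32.4141 m.
Converting: 32.4141 m × 3.2808 ft/m ≈ 106.35 ft.

106 feet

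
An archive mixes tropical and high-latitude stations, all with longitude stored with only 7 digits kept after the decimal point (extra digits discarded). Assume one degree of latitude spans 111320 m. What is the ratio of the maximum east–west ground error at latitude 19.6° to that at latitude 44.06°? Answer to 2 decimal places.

Truncating at 7 decimal places can drop up to a full unit in the last place, so the longitude may be off by as much as 1e-07°.
At 19.6°: 1e-07° × 111320 × cos 19.6° = 1e-07 × 111320 × 0.9421 ≈ 0.010487 m.
Error at 44.06° = 1e-07° × 111320 × cos 44.06° ≈ 0.011132 × 0.7186 = 0.0079996 m.
Ratio: 0.010487 / 0.0079996 = cos 19.6° / cos 44.06° ≈ 1.3109.

1.31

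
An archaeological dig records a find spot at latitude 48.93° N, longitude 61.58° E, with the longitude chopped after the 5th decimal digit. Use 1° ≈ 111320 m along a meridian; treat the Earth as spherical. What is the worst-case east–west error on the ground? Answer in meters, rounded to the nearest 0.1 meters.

Truncating at 5 decimal places can drop up to a full unit in the last place, so the longitude may be off by as much as 1e-05°.
At latitude 48.93° a degree of longitude spans 111320 m × cos 48.93° = 111320 × 0.6570 ≈ 73135.1 m.
Maximum E–W displacement: 1e-05 × 73135.1 = 0.731351 m.

0.7 meters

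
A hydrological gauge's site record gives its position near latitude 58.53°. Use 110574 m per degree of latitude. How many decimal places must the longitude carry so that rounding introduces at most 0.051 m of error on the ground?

6 decimal places

At 58.53° one degree of longitude covers 110574 × cos 58.53° ≈ 110574 × 0.5221 ≈ 57725.4 m.
N decimal places → at most half a unit in the last place, 0.5 × 10⁻ᴺ° = 57725.4/2 × 10⁻ᴺ m.
Setting 28862.7 × 10⁻ᴺ ≤ 0.051 gives 10ᴺ ≥ 5.659e+05, i.e. N ≥ 5.75.
N = 5 would give 0.289 m (too coarse); N = 6 gives 0.0289 m ≤ 0.051 m.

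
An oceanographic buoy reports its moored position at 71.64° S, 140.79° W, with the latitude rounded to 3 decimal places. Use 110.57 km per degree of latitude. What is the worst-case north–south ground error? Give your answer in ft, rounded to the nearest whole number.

181 ft

Rounding to 3 decimal places leaves the latitude within ±0.0005° of the true value.
North–south distance: 0.0005° × 110570 m/° = 55.285 m.
In feet: 55.285 m ÷ 0.3048 ≈ 181.38 ft.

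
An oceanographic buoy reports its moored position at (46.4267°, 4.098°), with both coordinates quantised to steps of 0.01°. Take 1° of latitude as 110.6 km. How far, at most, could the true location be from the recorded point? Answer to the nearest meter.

672 meters

With a 0.01° grid the true value lies within half a step, ±0.01°/2 = ±0.005°, of the stored one.
Latitude error → 0.005 × 110600 = 553 m along the meridian.
E–W at 46.4267°: 0.005° × 110600 × cos 46.4267° = 0.005 × 110600 × 0.6893 ≈ 381.173 m.
The two errors are perpendicular, so the maximum displacement is √(553² + 381.173²) ≈ 671.641 m.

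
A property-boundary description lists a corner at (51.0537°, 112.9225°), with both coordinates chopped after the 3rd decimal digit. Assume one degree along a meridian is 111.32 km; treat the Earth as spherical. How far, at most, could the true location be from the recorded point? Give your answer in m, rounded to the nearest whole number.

Truncating at 3 decimal places can drop up to a full unit in the last place, so each coordinate may be off by as much as 0.001°.
N–S: 0.001° × 111320 m/° = 111.32 m.
Longitude error → 0.001 × 111320 × cos 51.0537° = 0.001 × 111320 × 0.6286 ≈ 69.9748 m.
Combining orthogonally: (111.32² + 69.9748²)^½ ≈ 131.486 m.

131 m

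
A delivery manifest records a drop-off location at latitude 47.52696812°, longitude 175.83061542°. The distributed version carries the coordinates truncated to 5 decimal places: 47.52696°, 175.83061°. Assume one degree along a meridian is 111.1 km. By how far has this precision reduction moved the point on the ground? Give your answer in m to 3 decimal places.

The latitude changed by +0.00000812° and the longitude by +0.00000542°.
North–south shift: 0.00000812 × 111100 = 0.902132 m.
East–west at this latitude: 0.00000542° × 111100 × cos 47.527° ≈ 0.00000542 × 75019.5 = 0.406606 m.
Combined displacement = (0.902132² + 0.406606²)^½ ≈ 0.98953 m.

0.990 m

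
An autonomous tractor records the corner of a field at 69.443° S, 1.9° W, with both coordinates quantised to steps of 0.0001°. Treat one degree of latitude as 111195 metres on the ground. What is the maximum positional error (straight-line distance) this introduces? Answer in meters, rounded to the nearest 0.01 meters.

5.89 meters

With a 0.0001° grid the true value lies within half a step, ±0.0001°/2 = ±5e-05°, of the stored one.
Latitude error → 5e-05 × 111195 = 5.55975 m along the meridian.
Longitude error → 5e-05 × 111195 × cos 69.443° = 5e-05 × 111195 × 0.3511 ≈ 1.95225 m.
The two errors are perpendicular, so the maximum displacement is √(5.55975² + 1.95225²) ≈ 5.89254 m.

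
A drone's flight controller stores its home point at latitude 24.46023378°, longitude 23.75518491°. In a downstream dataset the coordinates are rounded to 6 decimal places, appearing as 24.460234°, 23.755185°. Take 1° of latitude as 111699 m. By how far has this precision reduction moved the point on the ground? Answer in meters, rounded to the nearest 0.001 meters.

Δlat = 24.46023378 − 24.460234 = -0.00000022°; Δlon = 23.75518491 − 23.755185 = -0.00000009°.
North–south shift: -0.00000022 × 111699 = -0.0245738 m.
E–W at 24.4602°: -0.00000009° × 111699 × cos 24.4602° = -0.00000009 × 111699 × 0.9102 ≈ -0.00915065 m.
Distance: √(0.0245738² + 0.00915065²) ≈ 0.0262222 m.

0.026 meters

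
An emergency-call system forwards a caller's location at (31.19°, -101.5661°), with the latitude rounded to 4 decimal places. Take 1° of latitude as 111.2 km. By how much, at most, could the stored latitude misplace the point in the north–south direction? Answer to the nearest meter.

Rounding to 4 decimal places leaves the latitude within ±5e-05° of the true value.
North–south distance: 5e-05° × 111200 m/° = 5.56 m.

6 meters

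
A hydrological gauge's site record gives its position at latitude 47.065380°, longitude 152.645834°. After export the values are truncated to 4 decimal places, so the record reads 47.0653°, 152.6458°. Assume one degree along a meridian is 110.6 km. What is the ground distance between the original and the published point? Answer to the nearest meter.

9 meters

Δlat = 47.065380 − 47.0653 = +0.000080°; Δlon = 152.645834 − 152.6458 = +0.000034°.
N–S: 0.000080° × 110600 m/° = 8.848 m.
E–W at 47.0653°: 0.000034° × 110600 × cos 47.0653° = 0.000034 × 110600 × 0.6812 ≈ 2.56145 m.
Combined displacement = (8.848² + 2.56145²)^½ ≈ 9.2113 m.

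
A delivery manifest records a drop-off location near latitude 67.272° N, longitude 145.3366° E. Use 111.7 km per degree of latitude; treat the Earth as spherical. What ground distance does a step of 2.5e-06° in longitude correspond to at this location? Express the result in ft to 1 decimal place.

0.4 ft

At 67.272° a degree of longitude is 111700 × cos 67.272° ≈ 43156.1 m, so 2.5e-06° corresponds to 0.10789 m.
Converting: 0.10789 m × 3.2808 ft/m ≈ 0.35397 ft.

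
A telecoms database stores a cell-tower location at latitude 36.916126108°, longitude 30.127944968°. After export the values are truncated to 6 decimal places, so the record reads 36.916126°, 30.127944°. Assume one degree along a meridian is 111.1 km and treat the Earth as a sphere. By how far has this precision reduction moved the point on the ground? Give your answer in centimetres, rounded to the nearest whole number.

The latitude changed by +0.000000108° and the longitude by +0.000000968°.
North–south shift: 0.000000108 × 111100 = 0.0119988 m.
East–west at this latitude: 0.000000968° × 111100 × cos 36.9161° ≈ 0.000000968 × 88826.2 = 0.0859837 m.
Hypotenuse of the two orthogonal shifts: √(0.0119988² + 0.0859837²) = 0.0868169 m.
That is 0.0868169 m = 8.6817 cm.

9 centimetres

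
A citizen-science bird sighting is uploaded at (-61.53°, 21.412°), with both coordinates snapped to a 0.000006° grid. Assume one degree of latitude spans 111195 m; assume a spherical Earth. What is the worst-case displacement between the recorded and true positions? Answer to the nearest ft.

1 ft

With a 0.000006° grid the true value lies within half a step, ±0.000006°/2 = ±3e-06°, of the stored one.
N–S: 3e-06° × 111195 m/° = 0.333585 m.
E–W at 61.53°: 3e-06° × 111195 × cos 61.53° = 3e-06 × 111195 × 0.4767 ≈ 0.159019 m.
The two errors are perpendicular, so the maximum displacement is √(0.333585² + 0.159019²) ≈ 0.369549 m.
Converting: 0.369549 m × 3.2808 ft/m ≈ 1.2124 ft.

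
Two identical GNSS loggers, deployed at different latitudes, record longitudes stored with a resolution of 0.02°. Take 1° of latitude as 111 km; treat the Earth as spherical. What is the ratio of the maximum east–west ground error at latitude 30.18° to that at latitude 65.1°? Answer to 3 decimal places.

With a 0.02° grid the true value lies within half a step, ±0.02°/2 = ±0.01°, of the stored one.
At 30.18°: 0.01° × 111000 × cos 30.18° = 0.01 × 111000 × 0.8645 ≈ 959.54 m.
Error at 65.1° = 0.01° × 111000 × cos 65.1° ≈ 1110 × 0.4210 = 467.35 m.
The ratio reduces to cos 30.18° / cos 65.1° = 0.8645/0.4210 ≈ 2.0532.

2.053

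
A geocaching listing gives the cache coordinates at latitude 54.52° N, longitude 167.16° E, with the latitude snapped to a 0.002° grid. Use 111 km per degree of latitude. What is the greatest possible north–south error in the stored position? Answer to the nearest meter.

111 meters

With a 0.002° grid the true value lies within half a step, ±0.002°/2 = ±0.001°, of the stored one.
Along the meridian that is 0.001° × 111000 m/° = 111 m.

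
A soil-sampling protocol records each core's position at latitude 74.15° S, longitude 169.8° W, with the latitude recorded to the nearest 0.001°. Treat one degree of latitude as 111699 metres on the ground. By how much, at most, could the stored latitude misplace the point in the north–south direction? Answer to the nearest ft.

183 ft

Rounding to 3 decimal places leaves the latitude within ±0.0005° of the true value.
Along the meridian that is 0.0005° × 111699 m/° = 55.8495 m.
In feet: 55.8495 m ÷ 0.3048 ≈ 183.23 ft.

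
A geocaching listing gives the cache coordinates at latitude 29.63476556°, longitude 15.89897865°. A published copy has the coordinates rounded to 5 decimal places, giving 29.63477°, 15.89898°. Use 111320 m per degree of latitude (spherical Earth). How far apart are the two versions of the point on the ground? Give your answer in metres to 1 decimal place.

The latitude changed by -0.00000444° and the longitude by -0.00000135°.
N–S: -0.00000444° × 111320 m/° = -0.494261 m.
East–west at this latitude: -0.00000135° × 111320 × cos 29.6348° ≈ -0.00000135 × 96758.8 = -0.130624 m.
Combined displacement = (0.494261² + 0.130624²)^½ ≈ 0.51123 m.

0.5 metres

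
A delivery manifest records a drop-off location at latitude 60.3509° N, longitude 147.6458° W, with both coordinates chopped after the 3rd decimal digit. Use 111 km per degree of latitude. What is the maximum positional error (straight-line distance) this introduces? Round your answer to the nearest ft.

Truncating at 3 decimal places can drop up to a full unit in the last place, so each coordinate may be off by as much as 0.001°.
N–S: 0.001° × 111000 m/° = 111 m.
E–W at 60.3509°: 0.001° × 111000 × cos 60.3509° = 0.001 × 111000 × 0.4947 ≈ 54.9102 m.
Combining orthogonally: (111² + 54.9102²)^½ ≈ 123.839 m.
In feet: 123.839 m ÷ 0.3048 ≈ 406.3 ft.

406 ft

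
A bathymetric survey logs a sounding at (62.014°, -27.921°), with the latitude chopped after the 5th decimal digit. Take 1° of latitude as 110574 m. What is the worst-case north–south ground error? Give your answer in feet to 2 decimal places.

3.63 feet

Truncating at 5 decimal places can drop up to a full unit in the last place, so the latitude may be off by as much as 1e-05°.
North–south distance: 1e-05° × 110574 m/° = 1.10574 m.
Converting: 1.10574 m × 3.2808 ft/m ≈ 3.6278 ft.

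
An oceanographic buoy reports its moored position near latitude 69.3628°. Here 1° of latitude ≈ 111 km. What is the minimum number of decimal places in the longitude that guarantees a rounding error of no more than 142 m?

At 69.3628° one degree of longitude covers 111000 × cos 69.3628° ≈ 111000 × 0.3524 ≈ 39121.9 m.
Rounding to N decimal places gives at most 0.5 × 10⁻ᴺ degrees of error, i.e. 0.5 × 10⁻ᴺ × 39121.9 m.
Setting 19560.9 × 10⁻ᴺ ≤ 142 gives 10ᴺ ≥ 137.8, i.e. N ≥ 2.14.
N = 2 would give 196 m (too coarse); N = 3 gives 19.6 m ≤ 142 m.

3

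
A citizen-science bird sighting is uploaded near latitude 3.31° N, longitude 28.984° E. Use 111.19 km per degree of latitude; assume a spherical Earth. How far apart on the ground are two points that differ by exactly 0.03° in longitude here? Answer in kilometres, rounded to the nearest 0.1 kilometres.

3.3 kilometres

One degree of longitude here spans 111190 × cos 3.31° = 111190 × 0.9983 ≈ 111005 m; 0.03° of that is 3330.14 m.
That is 3330.14 m = 3.3301 km.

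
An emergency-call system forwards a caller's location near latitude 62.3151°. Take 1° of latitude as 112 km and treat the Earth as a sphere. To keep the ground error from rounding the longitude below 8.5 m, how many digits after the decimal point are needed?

4

At 62.3151° one degree of longitude covers 112000 × cos 62.3151° ≈ 112000 × 0.4646 ≈ 52036.2 m.
With N decimal places the half-ulp bound is 0.5·10⁻ᴺ°, or 0.5·10⁻ᴺ × 52036.2 m on the ground.
Need 0.5 × 52036.2 × 10⁻ᴺ ≤ 8.5 → 10⁻ᴺ ≤ 3.267e-04, so N ≥ 3.49.
So 4 decimal places suffice (2.6 m); 3 would allow up to 26 m.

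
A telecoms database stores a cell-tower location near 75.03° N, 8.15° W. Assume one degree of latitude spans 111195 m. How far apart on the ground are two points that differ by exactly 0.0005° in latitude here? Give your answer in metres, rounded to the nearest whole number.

Along a meridian 0.0005° is 0.0005 × 111195 = 55.5975 m.

56 metres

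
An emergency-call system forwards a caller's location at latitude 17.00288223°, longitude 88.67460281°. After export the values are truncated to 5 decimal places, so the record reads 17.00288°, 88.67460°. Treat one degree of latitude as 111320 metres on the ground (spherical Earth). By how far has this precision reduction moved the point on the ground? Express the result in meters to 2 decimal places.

The latitude changed by +0.00000223° and the longitude by +0.00000281°.
North–south shift: 0.00000223 × 111320 = 0.248244 m.
East–west at this latitude: 0.00000281° × 111320 × cos 17.0029° ≈ 0.00000281 × 106454 = 0.299136 m.
Hypotenuse of the two orthogonal shifts: √(0.248244² + 0.299136²) = 0.388725 m.

0.39 meters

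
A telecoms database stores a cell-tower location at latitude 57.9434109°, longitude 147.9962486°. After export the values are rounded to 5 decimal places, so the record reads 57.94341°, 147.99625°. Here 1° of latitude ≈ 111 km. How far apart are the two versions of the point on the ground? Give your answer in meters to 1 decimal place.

Δlat = 57.9434109 − 57.94341 = +0.0000009°; Δlon = 147.9962486 − 147.99625 = -0.0000014°.
N–S: 0.0000009° × 111000 m/° = 0.0999 m.
E–W at 57.9434°: -0.0000014° × 111000 × cos 57.9434° = -0.0000014 × 111000 × 0.5308 ≈ -0.0824796 m.
Combined displacement = (0.0999² + 0.0824796²)^½ ≈ 0.129549 m.

0.1 meters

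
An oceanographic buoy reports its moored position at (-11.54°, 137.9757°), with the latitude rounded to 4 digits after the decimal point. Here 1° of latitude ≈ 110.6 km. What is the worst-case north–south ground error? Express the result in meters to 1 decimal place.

Rounding to 4 decimal places leaves the latitude within ±5e-05° of the true value.
So the N–S error is at most 5e-05 × 110600 = 5.53 m.

5.5 meters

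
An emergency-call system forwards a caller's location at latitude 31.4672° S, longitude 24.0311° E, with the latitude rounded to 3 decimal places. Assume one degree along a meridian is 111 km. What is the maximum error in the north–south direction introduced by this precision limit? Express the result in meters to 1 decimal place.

Rounding to 3 decimal places leaves the latitude within ±0.0005° of the true value.
So the N–S error is at most 0.0005 × 111000 = 55.5 m.

55.5 meters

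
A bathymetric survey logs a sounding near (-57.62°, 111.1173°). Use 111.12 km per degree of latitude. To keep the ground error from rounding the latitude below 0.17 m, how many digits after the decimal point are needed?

6

One degree of latitude covers 111120 m.
With N decimal places the half-ulp bound is 0.5·10⁻ᴺ°, or 0.5·10⁻ᴺ × 111120 m on the ground.
Need 0.5 × 111120 × 10⁻ᴺ ≤ 0.17 → 10⁻ᴺ ≤ 3.060e-06, so N ≥ 5.51.
N = 5 would give 0.556 m (too coarse); N = 6 gives 0.0556 m ≤ 0.17 m.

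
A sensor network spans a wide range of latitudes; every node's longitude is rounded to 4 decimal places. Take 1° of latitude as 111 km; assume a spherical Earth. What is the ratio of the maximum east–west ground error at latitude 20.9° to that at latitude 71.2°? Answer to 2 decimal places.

2.90

Rounding to 4 decimal places leaves the longitude within ±5e-05° of the true value.
At 20.9°: 5e-05° × 111000 × cos 20.9° = 5e-05 × 111000 × 0.9342 ≈ 5.1848 m.
At 71.2°: 5e-05° × 111000 × cos 71.2° = 5e-05 × 111000 × 0.3223 ≈ 1.7886 m.
The ratio reduces to cos 20.9° / cos 71.2° = 0.9342/0.3223 ≈ 2.8989.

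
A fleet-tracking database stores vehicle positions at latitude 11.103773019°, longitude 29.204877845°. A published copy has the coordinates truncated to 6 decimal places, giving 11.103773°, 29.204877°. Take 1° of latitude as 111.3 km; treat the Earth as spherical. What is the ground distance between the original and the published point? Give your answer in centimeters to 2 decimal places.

9.23 centimeters

The latitude changed by +0.000000019° and the longitude by +0.000000845°.
North–south shift: 0.000000019 × 111300 = 0.0021147 m.
East–west at this latitude: 0.000000845° × 111300 × cos 11.1038° ≈ 0.000000845 × 109216 = 0.0922879 m.
Combined displacement = (0.0021147² + 0.0922879²)^½ ≈ 0.0923121 m.
That is 0.0923121 m = 9.2312 cm.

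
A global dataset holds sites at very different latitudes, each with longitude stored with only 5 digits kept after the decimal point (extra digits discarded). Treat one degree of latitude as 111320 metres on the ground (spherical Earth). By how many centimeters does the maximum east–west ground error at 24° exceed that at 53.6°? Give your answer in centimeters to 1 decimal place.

Truncating at 5 decimal places can drop up to a full unit in the last place, so the longitude may be off by as much as 1e-05°.
Error at 24° = 1e-05° × 111320 × cos 24° ≈ 1.1132 × 0.9135 = 1.017 m.
At 53.6°: 1e-05° × 111320 × cos 53.6° = 1e-05 × 111320 × 0.5934 ≈ 0.66059 m.
Difference: 1.017 − 0.66059 = 0.35636 m.
That is 0.356365 m = 35.636 cm.

35.6 centimeters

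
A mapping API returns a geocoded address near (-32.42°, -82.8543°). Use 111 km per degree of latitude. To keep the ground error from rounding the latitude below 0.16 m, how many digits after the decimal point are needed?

One degree of latitude covers 111000 m.
Rounding to N decimal places gives at most 0.5 × 10⁻ᴺ degrees of error, i.e. 0.5 × 10⁻ᴺ × 111000 m.
Need 0.5 × 111000 × 10⁻ᴺ ≤ 0.16 → 10⁻ᴺ ≤ 2.883e-06, so N ≥ 5.54.
So 6 decimal places suffice (0.0555 m); 5 would allow up to 0.555 m.

6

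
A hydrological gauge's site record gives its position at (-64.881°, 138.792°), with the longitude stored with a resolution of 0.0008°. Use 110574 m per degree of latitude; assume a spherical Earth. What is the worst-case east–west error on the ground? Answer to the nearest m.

With a 0.0008° grid the true value lies within half a step, ±0.0008°/2 = ±0.0004°, of the stored one.
Parallels shrink by cos φ, so at 64.881° a degree of longitude is 110574 × 0.4245 ≈ 46938.6 m.
East–west error: 0.0004° × 46938.6 m/° ≈ 18.7755 m.

19 m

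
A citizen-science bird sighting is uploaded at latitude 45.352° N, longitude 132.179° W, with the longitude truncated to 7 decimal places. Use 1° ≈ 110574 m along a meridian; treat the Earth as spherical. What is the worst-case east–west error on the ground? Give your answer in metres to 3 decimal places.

Truncating at 7 decimal places can drop up to a full unit in the last place, so the longitude may be off by as much as 1e-07°.
Parallels shrink by cos φ, so at 45.352° a degree of longitude is 110574 × 0.7027 ≈ 77705.8 m.
So at most 1e-07° × 77705.8 ≈ 0.00777058 m east–west.

0.008 metres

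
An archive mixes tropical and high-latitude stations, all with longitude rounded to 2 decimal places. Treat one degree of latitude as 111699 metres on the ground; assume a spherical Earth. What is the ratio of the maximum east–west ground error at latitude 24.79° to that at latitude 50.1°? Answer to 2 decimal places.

1.42

Rounding to 2 decimal places leaves the longitude within ±0.005° of the true value.
Error at 24.79° = 0.005° × 111699 × cos 24.79° ≈ 558.5 × 0.9079 = 507.03 m.
At 50.1°: 0.005° × 111699 × cos 50.1° = 0.005 × 111699 × 0.6414 ≈ 358.25 m.
The ratio reduces to cos 24.79° / cos 50.1° = 0.9079/0.6414 ≈ 1.4153.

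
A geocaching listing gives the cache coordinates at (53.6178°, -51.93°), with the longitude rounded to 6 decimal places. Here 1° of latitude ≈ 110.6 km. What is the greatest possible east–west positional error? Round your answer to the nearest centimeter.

3 centimeters

Rounding to 6 decimal places leaves the longitude within ±5e-07° of the true value.
One degree of longitude at 53.6178° is 110600 × cos 53.6178° ≈ 110600 × 0.5932 = 65604.5 m.
Maximum E–W displacement: 5e-07 × 65604.5 = 0.0328022 m.
That is 0.0328022 m = 3.2802 cm.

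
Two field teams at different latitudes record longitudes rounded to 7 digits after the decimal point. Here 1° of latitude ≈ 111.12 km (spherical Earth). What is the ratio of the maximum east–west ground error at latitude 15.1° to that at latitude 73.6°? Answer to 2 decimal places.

Rounding to 7 decimal places leaves the longitude within ±5e-08° of the true value.
At 15.1°: 5e-08° × 111120 × cos 15.1° = 5e-08 × 111120 × 0.9655 ≈ 0.0053642 m.
Error at 73.6° = 5e-08° × 111120 × cos 73.6° ≈ 0.005556 × 0.2823 = 0.0015687 m.
Ratio: 0.0053642 / 0.0015687 = cos 15.1° / cos 73.6° ≈ 3.4195.

3.42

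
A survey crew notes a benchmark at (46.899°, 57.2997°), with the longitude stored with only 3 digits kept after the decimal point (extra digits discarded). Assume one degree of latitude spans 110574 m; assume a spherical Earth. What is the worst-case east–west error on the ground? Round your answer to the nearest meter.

Truncating at 3 decimal places can drop up to a full unit in the last place, so the longitude may be off by as much as 0.001°.
One degree of longitude at 46.899° is 110574 × cos 46.899° ≈ 110574 × 0.6833 = 75553.7 m.
East–west error: 0.001° × 75553.7 m/° ≈ 75.5537 m.

76 meters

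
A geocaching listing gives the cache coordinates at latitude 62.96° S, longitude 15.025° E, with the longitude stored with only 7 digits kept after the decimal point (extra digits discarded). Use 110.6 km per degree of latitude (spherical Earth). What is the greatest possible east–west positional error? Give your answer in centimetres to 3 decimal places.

0.503 centimetres

Truncating at 7 decimal places can drop up to a full unit in the last place, so the longitude may be off by as much as 1e-07°.
At latitude 62.96° a degree of longitude spans 110600 m × cos 62.96° = 110600 × 0.4546 ≈ 50280.1 m.
So at most 1e-07° × 50280.1 ≈ 0.00502801 m east–west.
That is 0.00502801 m = 0.5028 cm.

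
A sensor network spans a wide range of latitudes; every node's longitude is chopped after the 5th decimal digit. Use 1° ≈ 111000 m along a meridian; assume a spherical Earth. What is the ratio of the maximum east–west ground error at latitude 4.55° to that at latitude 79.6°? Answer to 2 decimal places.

5.52

Truncating at 5 decimal places can drop up to a full unit in the last place, so the longitude may be off by as much as 1e-05°.
At 4.55°: 1e-05° × 111000 × cos 4.55° = 1e-05 × 111000 × 0.9968 ≈ 1.1065 m.
At 79.6°: 1e-05° × 111000 × cos 79.6° = 1e-05 × 111000 × 0.1805 ≈ 0.20038 m.
Ratio: 1.1065 / 0.20038 = cos 4.55° / cos 79.6° ≈ 5.5221.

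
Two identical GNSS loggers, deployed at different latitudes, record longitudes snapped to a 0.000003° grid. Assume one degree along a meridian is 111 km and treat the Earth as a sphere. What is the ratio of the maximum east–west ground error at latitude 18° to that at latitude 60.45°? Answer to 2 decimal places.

1.93

With a 0.000003° grid the true value lies within half a step, ±0.000003°/2 = ±1.5e-06°, of the stored one.
Error at 18° = 1.5e-06° × 111000 × cos 18° ≈ 0.1665 × 0.9511 = 0.15835 m.
Error at 60.45° = 1.5e-06° × 111000 × cos 60.45° ≈ 0.1665 × 0.4932 = 0.082115 m.
The ratio reduces to cos 18° / cos 60.45° = 0.9511/0.4932 ≈ 1.9284.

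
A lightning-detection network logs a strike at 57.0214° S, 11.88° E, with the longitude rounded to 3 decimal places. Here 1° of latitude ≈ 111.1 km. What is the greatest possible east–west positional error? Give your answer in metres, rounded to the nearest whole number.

30 metres

Rounding to 3 decimal places leaves the longitude within ±0.0005° of the true value.
At latitude 57.0214° a degree of longitude spans 111100 m × cos 57.0214° = 111100 × 0.5443 ≈ 60474.6 m.
Maximum E–W displacement: 0.0005 × 60474.6 = 30.2373 m.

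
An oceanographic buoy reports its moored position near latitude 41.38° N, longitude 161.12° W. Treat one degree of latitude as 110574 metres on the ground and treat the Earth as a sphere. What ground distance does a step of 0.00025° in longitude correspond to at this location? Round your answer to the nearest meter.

One degree of longitude here spans 110574 × cos 41.38° = 110574 × 0.7503 ≈ 82968.3 m; 0.00025° of that is 20.7421 m.

21 meters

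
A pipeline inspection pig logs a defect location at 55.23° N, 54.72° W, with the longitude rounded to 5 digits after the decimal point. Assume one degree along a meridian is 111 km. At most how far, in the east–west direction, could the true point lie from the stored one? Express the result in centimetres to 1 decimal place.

Rounding to 5 decimal places leaves the longitude within ±5e-06° of the true value.
Parallels shrink by cos φ, so at 55.23° a degree of longitude is 111000 × 0.5703 ≈ 63301.5 m.
East–west error: 5e-06° × 63301.5 m/° ≈ 0.316507 m.
That is 0.316507 m = 31.651 cm.

31.7 centimetres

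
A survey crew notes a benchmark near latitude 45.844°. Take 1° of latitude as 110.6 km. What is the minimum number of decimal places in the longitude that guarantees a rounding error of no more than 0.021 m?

At 45.844° one degree of longitude covers 110600 × cos 45.844° ≈ 110600 × 0.6966 ≈ 77045.5 m.
With N decimal places the half-ulp bound is 0.5·10⁻ᴺ°, or 0.5·10⁻ᴺ × 77045.5 m on the ground.
Need 0.5 × 77045.5 × 10⁻ᴺ ≤ 0.021 → 10⁻ᴺ ≤ 5.451e-07, so N ≥ 6.26.
So 7 decimal places suffice (0.00385 m); 6 would allow up to 0.0385 m.

7 decimal places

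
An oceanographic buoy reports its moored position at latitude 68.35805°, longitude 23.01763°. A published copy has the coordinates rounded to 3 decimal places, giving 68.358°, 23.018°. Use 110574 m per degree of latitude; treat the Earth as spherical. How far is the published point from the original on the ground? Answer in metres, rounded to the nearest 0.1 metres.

The latitude changed by +0.00005° and the longitude by -0.00037°.
North–south shift: 0.00005 × 110574 = 5.5287 m.
E–W at 68.358°: -0.00037° × 110574 × cos 68.358° = -0.00037 × 110574 × 0.3688 ≈ -15.0887 m.
Hypotenuse of the two orthogonal shifts: √(5.5287² + 15.0887²) = 16.0697 m.

16.1 metres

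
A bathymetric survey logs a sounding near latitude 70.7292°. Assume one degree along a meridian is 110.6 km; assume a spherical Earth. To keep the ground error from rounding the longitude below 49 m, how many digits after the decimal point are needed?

3

At 70.7292° one degree of longitude covers 110600 × cos 70.7292° ≈ 110600 × 0.3300 ≈ 36501.7 m.
With N decimal places the half-ulp bound is 0.5·10⁻ᴺ°, or 0.5·10⁻ᴺ × 36501.7 m on the ground.
Need 0.5 × 36501.7 × 10⁻ᴺ ≤ 49 → 10⁻ᴺ ≤ 2.685e-03, so N ≥ 2.57.
At 2 places the error can reach 183 m, but 3 places keeps it to 18.3 m.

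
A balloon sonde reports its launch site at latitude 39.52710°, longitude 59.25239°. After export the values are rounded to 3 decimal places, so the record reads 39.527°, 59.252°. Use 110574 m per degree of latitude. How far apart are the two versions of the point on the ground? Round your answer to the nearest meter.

35 meters

Δlat = 39.52710 − 39.527 = +0.00010°; Δlon = 59.25239 − 59.252 = +0.00039°.
N–S: 0.00010° × 110574 m/° = 11.0574 m.
E–W at 39.527°: 0.00039° × 110574 × cos 39.527° = 0.00039 × 110574 × 0.7713 ≈ 33.2625 m.
Combined displacement = (11.0574² + 33.2625²)^½ ≈ 35.0522 m.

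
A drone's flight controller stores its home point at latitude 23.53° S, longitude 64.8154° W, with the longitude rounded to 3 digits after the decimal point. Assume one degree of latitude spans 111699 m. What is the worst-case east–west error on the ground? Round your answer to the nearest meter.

Rounding to 3 decimal places leaves the longitude within ±0.0005° of the true value.
At latitude 23.53° a degree of longitude spans 111699 m × cos 23.53° = 111699 × 0.9169 ≈ 102411 m.
So at most 0.0005° × 102411 ≈ 51.2057 m east–west.

51 meters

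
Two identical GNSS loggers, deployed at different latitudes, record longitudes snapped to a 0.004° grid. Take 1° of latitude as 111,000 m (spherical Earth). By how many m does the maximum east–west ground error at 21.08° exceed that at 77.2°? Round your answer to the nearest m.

158 m

With a 0.004° grid the true value lies within half a step, ±0.004°/2 = ±0.002°, of the stored one.
Error at 21.08° = 0.002° × 111000 × cos 21.08° ≈ 222 × 0.9331 = 207.14 m.
Error at 77.2° = 0.002° × 111000 × cos 77.2° ≈ 222 × 0.2215 = 49.184 m.
Difference: 207.14 − 49.184 = 157.96 m.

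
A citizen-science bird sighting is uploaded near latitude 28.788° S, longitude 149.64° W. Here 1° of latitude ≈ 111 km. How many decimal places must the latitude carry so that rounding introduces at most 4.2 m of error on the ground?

One degree of latitude covers 111000 m.
N decimal places → at most half a unit in the last place, 0.5 × 10⁻ᴺ° = 111000/2 × 10⁻ᴺ m.
Need 0.5 × 111000 × 10⁻ᴺ ≤ 4.2 → 10⁻ᴺ ≤ 7.568e-05, so N ≥ 4.12.
So 5 decimal places suffice (0.555 m); 4 would allow up to 5.55 m.

5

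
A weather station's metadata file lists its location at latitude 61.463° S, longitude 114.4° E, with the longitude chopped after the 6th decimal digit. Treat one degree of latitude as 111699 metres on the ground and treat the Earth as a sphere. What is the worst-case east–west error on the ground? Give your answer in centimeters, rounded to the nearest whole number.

Truncating at 6 decimal places can drop up to a full unit in the last place, so the longitude may be off by as much as 1e-06°.
Parallels shrink by cos φ, so at 61.463° a degree of longitude is 111699 × 0.4777 ≈ 53361.5 m.
So at most 1e-06° × 53361.5 ≈ 0.0533615 m east–west.
That is 0.0533615 m = 5.3362 cm.

5 centimeters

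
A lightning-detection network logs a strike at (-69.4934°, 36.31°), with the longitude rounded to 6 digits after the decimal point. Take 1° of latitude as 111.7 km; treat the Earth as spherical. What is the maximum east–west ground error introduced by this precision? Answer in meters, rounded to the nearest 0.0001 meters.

0.0196 meters

Rounding to 6 decimal places leaves the longitude within ±5e-07° of the true value.
At latitude 69.4934° a degree of longitude spans 111700 m × cos 69.4934° = 111700 × 0.3503 ≈ 39130.2 m.
East–west error: 5e-07° × 39130.2 m/° ≈ 0.0195651 m.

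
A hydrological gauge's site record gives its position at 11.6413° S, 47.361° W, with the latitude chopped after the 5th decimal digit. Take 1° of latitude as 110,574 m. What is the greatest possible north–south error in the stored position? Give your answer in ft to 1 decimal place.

Truncating at 5 decimal places can drop up to a full unit in the last place, so the latitude may be off by as much as 1e-05°.
North–south distance: 1e-05° × 110574 m/° = 1.10574 m.
Converting: 1.10574 m × 3.2808 ft/m ≈ 3.6278 ft.

3.6 ft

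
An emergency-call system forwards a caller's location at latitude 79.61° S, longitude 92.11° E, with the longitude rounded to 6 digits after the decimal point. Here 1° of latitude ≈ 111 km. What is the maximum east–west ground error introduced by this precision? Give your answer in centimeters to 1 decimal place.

1.0 centimeters

Rounding to 6 decimal places leaves the longitude within ±5e-07° of the true value.
One degree of longitude at 79.61° is 111000 × cos 79.61° ≈ 111000 × 0.1803 = 20018.6 m.
Maximum E–W displacement: 5e-07 × 20018.6 = 0.0100093 m.
That is 0.0100093 m = 1.0009 cm.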